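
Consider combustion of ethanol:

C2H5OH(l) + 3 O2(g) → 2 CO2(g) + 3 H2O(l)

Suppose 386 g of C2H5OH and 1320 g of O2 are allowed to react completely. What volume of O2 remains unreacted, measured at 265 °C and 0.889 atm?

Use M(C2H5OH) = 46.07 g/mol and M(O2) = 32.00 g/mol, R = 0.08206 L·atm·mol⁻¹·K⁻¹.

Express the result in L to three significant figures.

n(C2H5OH) = 386 / 46.07 = 8.379 mol
n(O2) = 1320 / 32.00 = 41.25 mol
For 8.379 mol C2H5OH, stoichiometry requires (3/1) × 8.379 = 25.14 mol O2; 41.25 mol is available, so C2H5OH is limiting.
n(O2) consumed = (3/1) × 8.379 = 25.14 mol; remaining = 41.25 − 25.14 = 16.11 mol
V(O2) = nRT/P = 16.11 × 0.08206 × 538.15 / 0.889 = 800.3 L

800 L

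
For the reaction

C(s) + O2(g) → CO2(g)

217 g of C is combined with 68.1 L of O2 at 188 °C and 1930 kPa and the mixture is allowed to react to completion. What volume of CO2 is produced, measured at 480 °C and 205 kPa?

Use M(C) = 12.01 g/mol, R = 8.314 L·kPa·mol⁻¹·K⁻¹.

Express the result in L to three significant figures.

n(C) = 217 / 12.01 = 18.07 mol
n(O2) = PV/RT = (1930 × 68.1) / (8.314 × 461.15) = 34.28 mol
For 18.07 mol C, stoichiometry requires (1/1) × 18.07 = 18.07 mol O2; 34.28 mol is available, so C is limiting.
n(CO2) = (1/1) × 18.07 = 18.07 mol
V(CO2) = nRT/P = 18.07 × 8.314 × 753.15 / 205 = 551.9 L

552 L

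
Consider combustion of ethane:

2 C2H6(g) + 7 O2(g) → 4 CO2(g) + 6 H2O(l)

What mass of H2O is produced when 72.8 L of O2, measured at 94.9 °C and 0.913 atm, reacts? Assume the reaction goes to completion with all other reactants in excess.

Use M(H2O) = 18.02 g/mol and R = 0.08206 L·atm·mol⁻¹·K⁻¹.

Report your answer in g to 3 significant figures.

34.0 g

n(O2) = PV/RT = (0.913 × 72.8) / (0.08206 × 368.05) = 2.201 mol
n(H2O) = (6/7) × 2.201 = 1.887 mol
m(H2O) = 1.887 × 18.02 = 34.00 g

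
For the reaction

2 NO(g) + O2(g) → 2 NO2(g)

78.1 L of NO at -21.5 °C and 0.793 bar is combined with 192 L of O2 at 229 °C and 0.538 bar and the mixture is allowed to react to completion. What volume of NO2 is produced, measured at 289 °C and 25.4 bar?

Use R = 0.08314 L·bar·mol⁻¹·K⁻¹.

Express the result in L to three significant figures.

5.45 L

n(NO) = PV/RT = (0.793 × 78.1) / (0.08314 × 251.65) = 2.960 mol
n(O2) = PV/RT = (0.538 × 192) / (0.08314 × 502.15) = 2.474 mol
For 2.960 mol NO, stoichiometry requires (1/2) × 2.960 = 1.480 mol O2; 2.474 mol is available, so NO is limiting.
n(NO2) = (2/2) × 2.960 = 2.960 mol
V(NO2) = nRT/P = 2.960 × 0.08314 × 562.15 / 25.4 = 5.447 L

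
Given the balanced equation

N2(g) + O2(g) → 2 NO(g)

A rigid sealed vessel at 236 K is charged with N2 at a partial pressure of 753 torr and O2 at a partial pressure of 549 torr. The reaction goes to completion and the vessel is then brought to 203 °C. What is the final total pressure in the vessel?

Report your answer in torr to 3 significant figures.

2630 torr

At constant V, partial pressures at 236 K are proportional to moles, so apply stoichiometry directly to pressures.
P(O2) required for 753 torr of N2 = (1/1) × 753 = 753.0 torr; available 549 torr, so O2 is limiting.
P(N2) remaining = 753 − (1/1) × 549 = 204.0 torr
P(gaseous products) = (2)/1 × 549 = 1098 torr
P_total at 236 K = 204.0 + 1098 = 1302 torr
Scaling to 203 °C: P = 1302 × 476.15/236 = 2627 torr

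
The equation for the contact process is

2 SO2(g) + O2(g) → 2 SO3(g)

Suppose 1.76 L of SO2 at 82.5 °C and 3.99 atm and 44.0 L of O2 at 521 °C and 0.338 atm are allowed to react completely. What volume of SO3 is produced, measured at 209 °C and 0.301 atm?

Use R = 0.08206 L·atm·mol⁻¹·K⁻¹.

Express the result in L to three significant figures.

31.6 L

n(SO2) = PV/RT = (3.99 × 1.76) / (0.08206 × 355.65) = 0.2406 mol
n(O2) = PV/RT = (0.338 × 44.0) / (0.08206 × 794.15) = 0.2282 mol
For 0.2406 mol SO2, stoichiometry requires (1/2) × 0.2406 = 0.1203 mol O2; 0.2282 mol is available, so SO2 is limiting.
n(SO3) = (2/2) × 0.2406 = 0.2406 mol
V(SO3) = nRT/P = 0.2406 × 0.08206 × 482.15 / 0.301 = 31.63 L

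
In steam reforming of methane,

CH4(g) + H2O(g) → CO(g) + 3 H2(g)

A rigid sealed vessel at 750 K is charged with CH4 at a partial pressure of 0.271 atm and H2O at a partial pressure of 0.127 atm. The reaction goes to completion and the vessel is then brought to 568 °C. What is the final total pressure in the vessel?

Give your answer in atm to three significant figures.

At constant V, partial pressures at 750 K are proportional to moles, so apply stoichiometry directly to pressures.
P(H2O) required for 0.271 atm of CH4 = (1/1) × 0.271 = 0.2710 atm; available 0.127 atm, so H2O is limiting.
P(CH4) remaining = 0.271 − (1/1) × 0.127 = 0.1440 atm
P(gaseous products) = (1+3)/1 × 0.127 = 0.5080 atm
P_total at 750 K = 0.1440 + 0.5080 = 0.6520 atm
Scaling to 568 °C: P = 0.6520 × 841.15/750 = 0.7312 atm

0.731 atm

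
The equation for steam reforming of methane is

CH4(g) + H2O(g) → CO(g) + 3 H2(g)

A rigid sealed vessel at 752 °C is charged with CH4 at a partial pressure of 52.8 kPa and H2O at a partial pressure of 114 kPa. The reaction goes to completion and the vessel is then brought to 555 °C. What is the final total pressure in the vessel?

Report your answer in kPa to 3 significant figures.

220 kPa

Because the vessel is rigid and T is held at 752 °C, work the stoichiometry in partial pressures (P_i = n_iRT/V).
P(H2O) required for 52.8 kPa of CH4 = (1/1) × 52.8 = 52.80 kPa; available 114 kPa, so CH4 is limiting.
P(H2O) remaining = 114 − (1/1) × 52.8 = 61.20 kPa
P(gaseous products) = (1+3)/1 × 52.8 = 211.2 kPa
P_total at 752 °C = 61.20 + 211.2 = 272.4 kPa
Scaling to 555 °C: P = 272.4 × 828.15/1025.15 = 220.1 kPa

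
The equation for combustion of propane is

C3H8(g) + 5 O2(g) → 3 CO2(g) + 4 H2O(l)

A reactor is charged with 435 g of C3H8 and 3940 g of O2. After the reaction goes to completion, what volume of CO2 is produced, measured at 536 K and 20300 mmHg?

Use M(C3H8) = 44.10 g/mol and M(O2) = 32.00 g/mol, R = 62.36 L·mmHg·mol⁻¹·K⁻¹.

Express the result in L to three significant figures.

48.7 L

n(C3H8) = 435 / 44.10 = 9.864 mol
n(O2) = 3940 / 32.00 = 123.1 mol
For 9.864 mol C3H8, stoichiometry requires (5/1) × 9.864 = 49.32 mol O2; 123.1 mol is available, so C3H8 is limiting.
n(CO2) = (3/1) × 9.864 = 29.59 mol
V(CO2) = nRT/P = 29.59 × 62.36 × 536 / 20300 = 48.72 L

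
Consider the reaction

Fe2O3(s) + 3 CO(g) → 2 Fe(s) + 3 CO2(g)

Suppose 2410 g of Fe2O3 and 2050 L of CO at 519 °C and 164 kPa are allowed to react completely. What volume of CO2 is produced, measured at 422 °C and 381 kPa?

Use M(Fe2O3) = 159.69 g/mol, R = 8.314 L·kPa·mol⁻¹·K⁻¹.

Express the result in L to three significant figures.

n(Fe2O3) = 2410 / 159.69 = 15.09 mol
n(CO) = PV/RT = (164 × 2050) / (8.314 × 792.15) = 51.05 mol
For 15.09 mol Fe2O3, stoichiometry requires (3/1) × 15.09 = 45.27 mol CO; 51.05 mol is available, so Fe2O3 is limiting.
n(CO2) = (3/1) × 15.09 = 45.27 mol
V(CO2) = nRT/P = 45.27 × 8.314 × 695.15 / 381 = 686.7 L

687 L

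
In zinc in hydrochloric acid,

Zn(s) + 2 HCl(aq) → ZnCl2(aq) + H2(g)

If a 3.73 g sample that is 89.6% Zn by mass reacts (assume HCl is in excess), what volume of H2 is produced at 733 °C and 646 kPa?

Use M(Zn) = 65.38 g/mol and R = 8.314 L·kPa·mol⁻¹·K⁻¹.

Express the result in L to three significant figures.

mass of Zn = 3.73 × 89.6/100 = 3.342 g
n(Zn) = 3.342 / 65.38 = 0.05112 mol
n(H2) = (1/1) × 0.05112 = 0.05112 mol
V = nRT/P = 0.05112 × 8.314 × 1006.15 / 646 = 0.6620 L

0.662 L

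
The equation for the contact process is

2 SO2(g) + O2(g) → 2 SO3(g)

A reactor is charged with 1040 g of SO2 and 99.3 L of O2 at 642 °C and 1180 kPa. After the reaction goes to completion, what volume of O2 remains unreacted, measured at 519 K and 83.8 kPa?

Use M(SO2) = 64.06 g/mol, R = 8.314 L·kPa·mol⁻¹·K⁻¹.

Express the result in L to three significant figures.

375 L

n(SO2) = 1040 / 64.06 = 16.23 mol
n(O2) = PV/RT = (1180 × 99.3) / (8.314 × 915.15) = 15.40 mol
For 16.23 mol SO2, stoichiometry requires (1/2) × 16.23 = 8.115 mol O2; 15.40 mol is available, so SO2 is limiting.
n(O2) consumed = (1/2) × 16.23 = 8.115 mol; remaining = 15.40 − 8.115 = 7.285 mol
V(O2) = nRT/P = 7.285 × 8.314 × 519 / 83.8 = 375.1 L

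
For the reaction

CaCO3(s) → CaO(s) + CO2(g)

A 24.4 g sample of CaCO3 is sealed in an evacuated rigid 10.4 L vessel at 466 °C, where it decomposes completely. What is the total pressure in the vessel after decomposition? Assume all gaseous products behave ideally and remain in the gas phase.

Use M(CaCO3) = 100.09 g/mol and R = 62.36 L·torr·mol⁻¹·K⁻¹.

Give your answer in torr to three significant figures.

n(CaCO3) = 24.4 / 100.09 = 0.2438 mol
n(gas produced) = (1/1) × 0.2438 = 0.2438 mol
P = nRT/V = 0.2438 × 62.36 × 739.15 / 10.4 = 1081 torr

1080 torr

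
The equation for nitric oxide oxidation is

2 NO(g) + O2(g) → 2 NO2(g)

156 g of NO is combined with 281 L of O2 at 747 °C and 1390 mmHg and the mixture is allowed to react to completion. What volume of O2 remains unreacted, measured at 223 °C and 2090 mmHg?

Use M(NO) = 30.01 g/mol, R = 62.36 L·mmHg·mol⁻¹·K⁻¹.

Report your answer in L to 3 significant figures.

52.4 L

n(NO) = 156 / 30.01 = 5.198 mol
n(O2) = PV/RT = (1390 × 281) / (62.36 × 1020.15) = 6.140 mol
For 5.198 mol NO, stoichiometry requires (1/2) × 5.198 = 2.599 mol O2; 6.140 mol is available, so NO is limiting.
n(O2) consumed = (1/2) × 5.198 = 2.599 mol; remaining = 6.140 − 2.599 = 3.541 mol
V(O2) = nRT/P = 3.541 × 62.36 × 496.15 / 2090 = 52.42 L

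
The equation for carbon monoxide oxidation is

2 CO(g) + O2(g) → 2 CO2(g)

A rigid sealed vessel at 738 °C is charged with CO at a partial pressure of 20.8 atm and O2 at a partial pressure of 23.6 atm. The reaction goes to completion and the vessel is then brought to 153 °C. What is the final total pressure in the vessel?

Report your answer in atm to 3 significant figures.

With V and T fixed, P_i ∝ n_i, so the mole ratios apply directly to partial pressures at 738 °C.
P(O2) required for 20.8 atm of CO = (1/2) × 20.8 = 10.40 atm; available 23.6 atm, so CO is limiting.
P(O2) remaining = 23.6 − (1/2) × 20.8 = 13.20 atm
P(gaseous products) = (2)/2 × 20.8 = 20.80 atm
P_total at 738 °C = 13.20 + 20.80 = 34.00 atm
Scaling to 153 °C: P = 34.00 × 426.15/1011.15 = 14.33 atm

14.3 atm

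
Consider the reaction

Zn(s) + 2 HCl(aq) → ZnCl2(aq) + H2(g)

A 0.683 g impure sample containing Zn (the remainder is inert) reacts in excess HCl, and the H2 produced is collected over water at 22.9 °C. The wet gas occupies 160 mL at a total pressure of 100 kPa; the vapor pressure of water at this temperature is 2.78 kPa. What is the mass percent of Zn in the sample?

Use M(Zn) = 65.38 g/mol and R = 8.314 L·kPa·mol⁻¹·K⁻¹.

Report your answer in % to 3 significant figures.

60.5 %

P(H2) = 100 − 2.78 = 97.22 kPa
n(H2) = PV/RT = (97.22 × 0.1600) / (8.314 × 296.05) = 0.006320 mol
n(Zn) = (1/1) × 0.006320 = 0.006320 mol
m(Zn) = 0.006320 × 65.38 = 0.4132 g
%Zn = 0.4132 / 0.683 × 100 = 60.50%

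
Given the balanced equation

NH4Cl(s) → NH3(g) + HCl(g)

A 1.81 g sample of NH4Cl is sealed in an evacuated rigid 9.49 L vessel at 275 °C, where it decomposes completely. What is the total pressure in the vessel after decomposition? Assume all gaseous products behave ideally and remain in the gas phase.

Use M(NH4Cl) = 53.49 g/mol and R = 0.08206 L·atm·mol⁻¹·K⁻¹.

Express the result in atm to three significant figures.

n(NH4Cl) = 1.81 / 53.49 = 0.03384 mol
n(gas produced) = (2/1) × 0.03384 = 0.06768 mol
P = nRT/V = 0.06768 × 0.08206 × 548.15 / 9.49 = 0.3208 atm

0.321 atm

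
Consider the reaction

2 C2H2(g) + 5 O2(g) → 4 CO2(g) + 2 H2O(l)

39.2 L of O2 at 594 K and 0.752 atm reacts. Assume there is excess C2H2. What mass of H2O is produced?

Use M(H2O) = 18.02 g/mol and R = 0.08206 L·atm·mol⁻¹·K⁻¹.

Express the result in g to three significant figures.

n(O2) = PV/RT = (0.752 × 39.2) / (0.08206 × 594) = 0.6048 mol
n(H2O) = (2/5) × 0.6048 = 0.2419 mol
m(H2O) = 0.2419 × 18.02 = 4.359 g

4.36 g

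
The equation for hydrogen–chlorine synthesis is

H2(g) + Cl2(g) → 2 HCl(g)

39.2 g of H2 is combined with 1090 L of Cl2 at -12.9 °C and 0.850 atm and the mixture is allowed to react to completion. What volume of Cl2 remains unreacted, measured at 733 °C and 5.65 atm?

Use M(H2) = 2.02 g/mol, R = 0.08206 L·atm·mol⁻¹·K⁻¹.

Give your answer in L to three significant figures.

350 L

n(H2) = 39.2 / 2.02 = 19.41 mol
n(Cl2) = PV/RT = (0.850 × 1090) / (0.08206 × 260.25) = 43.38 mol
For 19.41 mol H2, stoichiometry requires (1/1) × 19.41 = 19.41 mol Cl2; 43.38 mol is available, so H2 is limiting.
n(Cl2) consumed = (1/1) × 19.41 = 19.41 mol; remaining = 43.38 − 19.41 = 23.97 mol
V(Cl2) = nRT/P = 23.97 × 0.08206 × 1006.15 / 5.65 = 350.3 L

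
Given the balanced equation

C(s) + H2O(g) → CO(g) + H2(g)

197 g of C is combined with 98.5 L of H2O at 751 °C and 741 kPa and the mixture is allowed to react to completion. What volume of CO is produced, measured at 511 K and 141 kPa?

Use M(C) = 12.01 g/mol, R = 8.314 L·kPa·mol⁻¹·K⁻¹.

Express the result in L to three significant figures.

258 L

n(C) = 197 / 12.01 = 16.40 mol
n(H2O) = PV/RT = (741 × 98.5) / (8.314 × 1024.15) = 8.572 mol
For 16.40 mol C, stoichiometry requires (1/1) × 16.40 = 16.40 mol H2O; 8.572 mol is available, so H2O is limiting.
n(CO) = (1/1) × 8.572 = 8.572 mol
V(CO) = nRT/P = 8.572 × 8.314 × 511 / 141 = 258.3 L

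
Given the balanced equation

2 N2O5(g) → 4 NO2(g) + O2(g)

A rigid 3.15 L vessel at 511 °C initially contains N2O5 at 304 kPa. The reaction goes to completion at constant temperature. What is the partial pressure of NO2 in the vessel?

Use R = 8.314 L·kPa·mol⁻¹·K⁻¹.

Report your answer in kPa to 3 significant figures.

608 kPa

n(N2O5)₀ = PV/RT = (304 × 3.15) / (8.314 × 784.15) = 0.1469 mol
n(NO2) = (4/2) × 0.1469 = 0.2938 mol
P(NO2) = nRT/V = 0.2938 × 8.314 × 784.15 / 3.15 = 608.1 kPa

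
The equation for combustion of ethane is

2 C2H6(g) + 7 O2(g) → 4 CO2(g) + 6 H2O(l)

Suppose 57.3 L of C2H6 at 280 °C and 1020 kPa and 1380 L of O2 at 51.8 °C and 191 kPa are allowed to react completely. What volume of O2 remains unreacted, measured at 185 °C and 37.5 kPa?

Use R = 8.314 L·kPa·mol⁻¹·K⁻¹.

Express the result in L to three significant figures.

n(C2H6) = PV/RT = (1020 × 57.3) / (8.314 × 553.15) = 12.71 mol
n(O2) = PV/RT = (191 × 1380) / (8.314 × 324.95) = 97.56 mol
For 12.71 mol C2H6, stoichiometry requires (7/2) × 12.71 = 44.48 mol O2; 97.56 mol is available, so C2H6 is limiting.
n(O2) consumed = (7/2) × 12.71 = 44.48 mol; remaining = 97.56 − 44.48 = 53.08 mol
V(O2) = nRT/P = 53.08 × 8.314 × 458.15 / 37.5 = 5392 L

5390 L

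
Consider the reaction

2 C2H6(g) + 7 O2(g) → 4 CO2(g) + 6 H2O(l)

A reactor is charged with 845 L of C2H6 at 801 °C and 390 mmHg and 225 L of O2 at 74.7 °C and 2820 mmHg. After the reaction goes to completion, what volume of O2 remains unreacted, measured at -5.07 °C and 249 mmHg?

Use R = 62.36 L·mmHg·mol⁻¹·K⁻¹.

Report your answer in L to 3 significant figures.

808 L

n(C2H6) = PV/RT = (390 × 845) / (62.36 × 1074.15) = 4.920 mol
n(O2) = PV/RT = (2820 × 225) / (62.36 × 347.85) = 29.25 mol
For 4.920 mol C2H6, stoichiometry requires (7/2) × 4.920 = 17.22 mol O2; 29.25 mol is available, so C2H6 is limiting.
n(O2) consumed = (7/2) × 4.920 = 17.22 mol; remaining = 29.25 − 17.22 = 12.03 mol
V(O2) = nRT/P = 12.03 × 62.36 × 268.08 / 249 = 807.7 L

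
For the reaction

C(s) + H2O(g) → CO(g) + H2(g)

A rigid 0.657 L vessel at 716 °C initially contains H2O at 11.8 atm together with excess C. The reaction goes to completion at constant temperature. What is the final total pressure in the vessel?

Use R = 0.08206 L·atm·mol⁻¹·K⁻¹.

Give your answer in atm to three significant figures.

Since T and V are fixed, P_final/P_initial = n_final/n_initial = 2/1.
P_final = (2/1) × 11.8 = 23.60 atm

23.6 atm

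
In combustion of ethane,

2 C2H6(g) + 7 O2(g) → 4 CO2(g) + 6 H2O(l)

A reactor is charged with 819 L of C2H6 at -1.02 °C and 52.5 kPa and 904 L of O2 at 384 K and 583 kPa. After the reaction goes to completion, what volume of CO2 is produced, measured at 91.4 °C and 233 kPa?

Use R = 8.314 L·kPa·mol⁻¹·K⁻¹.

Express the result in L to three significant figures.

n(C2H6) = PV/RT = (52.5 × 819) / (8.314 × 272.13) = 19.00 mol
n(O2) = PV/RT = (583 × 904) / (8.314 × 384) = 165.1 mol
For 19.00 mol C2H6, stoichiometry requires (7/2) × 19.00 = 66.50 mol O2; 165.1 mol is available, so C2H6 is limiting.
n(CO2) = (4/2) × 19.00 = 38.00 mol
V(CO2) = nRT/P = 38.00 × 8.314 × 364.55 / 233 = 494.3 L

494 L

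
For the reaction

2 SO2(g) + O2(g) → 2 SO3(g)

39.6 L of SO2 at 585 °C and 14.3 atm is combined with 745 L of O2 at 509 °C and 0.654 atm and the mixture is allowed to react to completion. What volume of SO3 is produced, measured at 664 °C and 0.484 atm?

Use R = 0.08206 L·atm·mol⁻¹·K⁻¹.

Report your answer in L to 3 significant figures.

n(SO2) = PV/RT = (14.3 × 39.6) / (0.08206 × 858.15) = 8.041 mol
n(O2) = PV/RT = (0.654 × 745) / (0.08206 × 782.15) = 7.591 mol
For 8.041 mol SO2, stoichiometry requires (1/2) × 8.041 = 4.021 mol O2; 7.591 mol is available, so SO2 is limiting.
n(SO3) = (2/2) × 8.041 = 8.041 mol
V(SO3) = nRT/P = 8.041 × 0.08206 × 937.15 / 0.484 = 1278 L

1280 L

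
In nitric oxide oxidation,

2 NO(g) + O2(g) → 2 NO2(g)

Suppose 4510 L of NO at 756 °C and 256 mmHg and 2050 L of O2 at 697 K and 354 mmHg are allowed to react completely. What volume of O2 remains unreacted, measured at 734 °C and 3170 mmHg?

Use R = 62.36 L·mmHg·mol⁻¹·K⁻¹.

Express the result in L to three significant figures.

153 L

n(NO) = PV/RT = (256 × 4510) / (62.36 × 1029.15) = 17.99 mol
n(O2) = PV/RT = (354 × 2050) / (62.36 × 697) = 16.70 mol
For 17.99 mol NO, stoichiometry requires (1/2) × 17.99 = 8.995 mol O2; 16.70 mol is available, so NO is limiting.
n(O2) consumed = (1/2) × 17.99 = 8.995 mol; remaining = 16.70 − 8.995 = 7.705 mol
V(O2) = nRT/P = 7.705 × 62.36 × 1007.15 / 3170 = 152.7 L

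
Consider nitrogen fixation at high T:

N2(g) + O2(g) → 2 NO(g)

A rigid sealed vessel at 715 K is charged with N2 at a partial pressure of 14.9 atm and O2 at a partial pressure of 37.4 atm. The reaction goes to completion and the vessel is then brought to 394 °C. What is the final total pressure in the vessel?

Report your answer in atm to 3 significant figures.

48.8 atm

Because the vessel is rigid and T is held at 715 K, work the stoichiometry in partial pressures (P_i = n_iRT/V).
P(O2) required for 14.9 atm of N2 = (1/1) × 14.9 = 14.90 atm; available 37.4 atm, so N2 is limiting.
P(O2) remaining = 37.4 − (1/1) × 14.9 = 22.50 atm
P(gaseous products) = (2)/1 × 14.9 = 29.80 atm
P_total at 715 K = 22.50 + 29.80 = 52.30 atm
Scaling to 394 °C: P = 52.30 × 667.15/715 = 48.80 atm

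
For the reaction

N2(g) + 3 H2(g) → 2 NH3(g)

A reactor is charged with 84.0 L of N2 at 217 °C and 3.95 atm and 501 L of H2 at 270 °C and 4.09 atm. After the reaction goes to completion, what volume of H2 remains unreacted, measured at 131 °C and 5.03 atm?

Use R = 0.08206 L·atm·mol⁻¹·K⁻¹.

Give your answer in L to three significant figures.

n(N2) = PV/RT = (3.95 × 84.0) / (0.08206 × 490.15) = 8.249 mol
n(H2) = PV/RT = (4.09 × 501) / (0.08206 × 543.15) = 45.97 mol
For 8.249 mol N2, stoichiometry requires (3/1) × 8.249 = 24.75 mol H2; 45.97 mol is available, so N2 is limiting.
n(H2) consumed = (3/1) × 8.249 = 24.75 mol; remaining = 45.97 − 24.75 = 21.22 mol
V(H2) = nRT/P = 21.22 × 0.08206 × 404.15 / 5.03 = 139.9 L

140 L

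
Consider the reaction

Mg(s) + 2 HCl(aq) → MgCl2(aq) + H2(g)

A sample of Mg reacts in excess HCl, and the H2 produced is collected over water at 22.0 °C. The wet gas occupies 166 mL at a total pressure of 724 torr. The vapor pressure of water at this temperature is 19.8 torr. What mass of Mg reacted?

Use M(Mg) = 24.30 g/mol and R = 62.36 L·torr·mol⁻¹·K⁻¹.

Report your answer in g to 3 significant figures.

P(H2) = 724 − 19.8 = 704.2 torr
n(H2) = PV/RT = (704.2 × 0.1660) / (62.36 × 295.15) = 0.006351 mol
n(Mg) = (1/1) × 0.006351 = 0.006351 mol
m(Mg) = 0.006351 × 24.30 = 0.1543 g

0.154 g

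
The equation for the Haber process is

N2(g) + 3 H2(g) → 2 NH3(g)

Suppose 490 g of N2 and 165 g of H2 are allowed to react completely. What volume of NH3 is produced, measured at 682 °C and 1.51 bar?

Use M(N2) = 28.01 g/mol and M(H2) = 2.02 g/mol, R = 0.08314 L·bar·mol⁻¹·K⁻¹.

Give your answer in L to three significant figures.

n(N2) = 490 / 28.01 = 17.49 mol
n(H2) = 165 / 2.02 = 81.68 mol
For 17.49 mol N2, stoichiometry requires (3/1) × 17.49 = 52.47 mol H2; 81.68 mol is available, so N2 is limiting.
n(NH3) = (2/1) × 17.49 = 34.98 mol
V(NH3) = nRT/P = 34.98 × 0.08314 × 955.15 / 1.51 = 1840 L

1840 L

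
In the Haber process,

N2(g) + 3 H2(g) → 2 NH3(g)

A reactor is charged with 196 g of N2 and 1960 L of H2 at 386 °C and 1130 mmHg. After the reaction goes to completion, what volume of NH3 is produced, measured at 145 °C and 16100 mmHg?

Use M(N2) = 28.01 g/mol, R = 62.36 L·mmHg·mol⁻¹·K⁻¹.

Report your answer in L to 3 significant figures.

n(N2) = 196 / 28.01 = 6.998 mol
n(H2) = PV/RT = (1130 × 1960) / (62.36 × 659.15) = 53.88 mol
For 6.998 mol N2, stoichiometry requires (3/1) × 6.998 = 20.99 mol H2; 53.88 mol is available, so N2 is limiting.
n(NH3) = (2/1) × 6.998 = 14.00 mol
V(NH3) = nRT/P = 14.00 × 62.36 × 418.15 / 16100 = 22.67 L

22.7 L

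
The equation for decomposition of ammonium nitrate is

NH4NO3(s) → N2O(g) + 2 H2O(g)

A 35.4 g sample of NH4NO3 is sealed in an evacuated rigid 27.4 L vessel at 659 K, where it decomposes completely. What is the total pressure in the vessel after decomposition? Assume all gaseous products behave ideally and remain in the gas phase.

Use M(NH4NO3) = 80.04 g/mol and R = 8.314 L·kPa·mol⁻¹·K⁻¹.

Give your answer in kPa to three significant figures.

265 kPa

n(NH4NO3) = 35.4 / 80.04 = 0.4423 mol
n(gas produced) = (3/1) × 0.4423 = 1.327 mol
P = nRT/V = 1.327 × 8.314 × 659 / 27.4 = 265.3 kPa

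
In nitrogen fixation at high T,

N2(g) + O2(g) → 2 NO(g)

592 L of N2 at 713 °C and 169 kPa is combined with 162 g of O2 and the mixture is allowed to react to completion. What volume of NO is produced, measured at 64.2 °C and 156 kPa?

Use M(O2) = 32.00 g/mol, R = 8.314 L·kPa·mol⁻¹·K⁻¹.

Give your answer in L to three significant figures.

182 L

n(N2) = PV/RT = (169 × 592) / (8.314 × 986.15) = 12.20 mol
n(O2) = 162 / 32.00 = 5.062 mol
For 12.20 mol N2, stoichiometry requires (1/1) × 12.20 = 12.20 mol O2; 5.062 mol is available, so O2 is limiting.
n(NO) = (2/1) × 5.062 = 10.12 mol
V(NO) = nRT/P = 10.12 × 8.314 × 337.35 / 156 = 181.9 L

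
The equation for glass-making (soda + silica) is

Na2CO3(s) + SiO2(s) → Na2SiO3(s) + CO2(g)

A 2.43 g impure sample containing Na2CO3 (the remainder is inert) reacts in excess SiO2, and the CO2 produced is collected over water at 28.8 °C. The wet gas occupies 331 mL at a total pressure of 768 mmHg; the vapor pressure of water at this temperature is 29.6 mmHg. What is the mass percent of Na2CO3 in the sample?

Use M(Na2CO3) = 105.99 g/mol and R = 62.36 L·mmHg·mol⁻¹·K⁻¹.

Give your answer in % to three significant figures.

56.6 %

P(CO2) = 768 − 29.6 = 738.4 mmHg
n(CO2) = PV/RT = (738.4 × 0.3310) / (62.36 × 301.95) = 0.01298 mol
n(Na2CO3) = (1/1) × 0.01298 = 0.01298 mol
m(Na2CO3) = 0.01298 × 105.99 = 1.376 g
%Na2CO3 = 1.376 / 2.43 × 100 = 56.63%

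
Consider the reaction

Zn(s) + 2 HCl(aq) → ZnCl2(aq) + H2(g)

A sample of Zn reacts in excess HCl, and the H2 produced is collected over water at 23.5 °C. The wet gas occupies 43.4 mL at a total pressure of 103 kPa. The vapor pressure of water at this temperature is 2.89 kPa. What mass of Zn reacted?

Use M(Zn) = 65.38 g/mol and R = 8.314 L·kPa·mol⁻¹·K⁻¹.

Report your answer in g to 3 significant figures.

0.115 g

P(H2) = 103 − 2.89 = 100.1 kPa
n(H2) = PV/RT = (100.1 × 0.04340) / (8.314 × 296.65) = 0.001761 mol
n(Zn) = (1/1) × 0.001761 = 0.001761 mol
m(Zn) = 0.001761 × 65.38 = 0.1151 g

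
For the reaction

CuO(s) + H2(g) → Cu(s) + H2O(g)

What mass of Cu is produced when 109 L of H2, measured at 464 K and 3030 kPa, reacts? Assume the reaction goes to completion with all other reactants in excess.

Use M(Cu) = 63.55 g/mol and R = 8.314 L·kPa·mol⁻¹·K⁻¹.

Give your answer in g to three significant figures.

5440 g

n(H2) = PV/RT = (3030 × 109) / (8.314 × 464) = 85.61 mol
n(Cu) = (1/1) × 85.61 = 85.61 mol
m(Cu) = 85.61 × 63.55 = 5441 g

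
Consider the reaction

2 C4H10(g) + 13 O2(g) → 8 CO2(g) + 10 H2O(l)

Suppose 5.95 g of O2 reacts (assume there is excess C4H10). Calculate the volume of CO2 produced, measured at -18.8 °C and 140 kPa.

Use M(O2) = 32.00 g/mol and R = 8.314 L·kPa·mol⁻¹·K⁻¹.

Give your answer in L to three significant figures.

1.73 L

n(O2) = 5.950 / 32.00 = 0.1859 mol
n(CO2) = (8/13) × 0.1859 = 0.1144 mol
V = nRT/P = 0.1144 × 8.314 × 254.35 / 140 = 1.728 L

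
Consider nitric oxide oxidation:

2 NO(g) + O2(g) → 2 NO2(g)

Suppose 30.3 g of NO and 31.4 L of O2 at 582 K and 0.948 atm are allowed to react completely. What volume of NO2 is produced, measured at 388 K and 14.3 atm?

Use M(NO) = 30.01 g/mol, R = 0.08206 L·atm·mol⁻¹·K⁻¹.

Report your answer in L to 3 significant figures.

n(NO) = 30.3 / 30.01 = 1.010 mol
n(O2) = PV/RT = (0.948 × 31.4) / (0.08206 × 582) = 0.6233 mol
For 1.010 mol NO, stoichiometry requires (1/2) × 1.010 = 0.5050 mol O2; 0.6233 mol is available, so NO is limiting.
n(NO2) = (2/2) × 1.010 = 1.010 mol
V(NO2) = nRT/P = 1.010 × 0.08206 × 388 / 14.3 = 2.249 L

2.25 L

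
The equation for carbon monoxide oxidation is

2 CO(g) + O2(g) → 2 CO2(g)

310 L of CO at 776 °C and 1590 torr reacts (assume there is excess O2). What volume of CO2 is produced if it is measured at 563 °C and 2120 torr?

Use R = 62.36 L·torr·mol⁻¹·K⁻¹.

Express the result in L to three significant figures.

n(CO) = PV/RT = (1590 × 310) / (62.36 × 1049.15) = 7.534 mol
n(CO2) = (2/2) × 7.534 = 7.534 mol
V = nRT/P = 7.534 × 62.36 × 836.15 / 2120 = 185.3 L

185 L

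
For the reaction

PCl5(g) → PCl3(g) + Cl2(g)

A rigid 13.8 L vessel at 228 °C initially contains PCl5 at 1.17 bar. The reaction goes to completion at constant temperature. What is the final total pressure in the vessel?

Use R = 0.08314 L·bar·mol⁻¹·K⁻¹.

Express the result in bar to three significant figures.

Rigid vessel, constant T ⇒ P scales with total gas moles (1 → 2).
P_final = (2/1) × 1.17 = 2.340 bar

2.34 bar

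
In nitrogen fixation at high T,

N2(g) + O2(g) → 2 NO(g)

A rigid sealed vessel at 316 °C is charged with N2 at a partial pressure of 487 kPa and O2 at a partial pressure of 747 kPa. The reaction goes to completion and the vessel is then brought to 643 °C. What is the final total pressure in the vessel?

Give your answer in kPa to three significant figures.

1920 kPa

At constant V, partial pressures at 316 °C are proportional to moles, so apply stoichiometry directly to pressures.
P(O2) required for 487 kPa of N2 = (1/1) × 487 = 487.0 kPa; available 747 kPa, so N2 is limiting.
P(O2) remaining = 747 − (1/1) × 487 = 260.0 kPa
P(gaseous products) = (2)/1 × 487 = 974.0 kPa
P_total at 316 °C = 260.0 + 974.0 = 1234 kPa
Scaling to 643 °C: P = 1234 × 916.15/589.15 = 1919 kPa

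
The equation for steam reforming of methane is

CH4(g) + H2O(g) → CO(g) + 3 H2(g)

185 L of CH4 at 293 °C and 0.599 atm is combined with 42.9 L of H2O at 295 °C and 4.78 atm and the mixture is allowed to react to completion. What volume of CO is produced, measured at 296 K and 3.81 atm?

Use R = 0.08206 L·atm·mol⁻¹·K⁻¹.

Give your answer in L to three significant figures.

15.2 L

n(CH4) = PV/RT = (0.599 × 185) / (0.08206 × 566.15) = 2.385 mol
n(H2O) = PV/RT = (4.78 × 42.9) / (0.08206 × 568.15) = 4.398 mol
For 2.385 mol CH4, stoichiometry requires (1/1) × 2.385 = 2.385 mol H2O; 4.398 mol is available, so CH4 is limiting.
n(CO) = (1/1) × 2.385 = 2.385 mol
V(CO) = nRT/P = 2.385 × 0.08206 × 296 / 3.81 = 15.21 L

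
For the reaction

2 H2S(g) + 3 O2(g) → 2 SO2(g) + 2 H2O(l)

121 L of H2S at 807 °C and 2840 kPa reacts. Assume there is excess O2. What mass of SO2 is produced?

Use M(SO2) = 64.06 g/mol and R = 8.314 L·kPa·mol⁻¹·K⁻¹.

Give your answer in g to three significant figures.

n(H2S) = PV/RT = (2840 × 121) / (8.314 × 1080.15) = 38.27 mol
n(SO2) = (2/2) × 38.27 = 38.27 mol
m(SO2) = 38.27 × 64.06 = 2452 g

2450 g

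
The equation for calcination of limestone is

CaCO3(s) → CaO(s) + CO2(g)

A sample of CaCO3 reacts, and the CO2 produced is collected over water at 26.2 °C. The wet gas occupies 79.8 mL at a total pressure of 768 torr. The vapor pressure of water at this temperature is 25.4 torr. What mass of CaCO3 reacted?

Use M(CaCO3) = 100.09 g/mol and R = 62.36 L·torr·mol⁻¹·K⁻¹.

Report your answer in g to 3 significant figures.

0.318 g

P(CO2) = 768 − 25.4 = 742.6 torr
n(CO2) = PV/RT = (742.6 × 0.07980) / (62.36 × 299.35) = 0.003174 mol
n(CaCO3) = (1/1) × 0.003174 = 0.003174 mol
m(CaCO3) = 0.003174 × 100.09 = 0.3177 g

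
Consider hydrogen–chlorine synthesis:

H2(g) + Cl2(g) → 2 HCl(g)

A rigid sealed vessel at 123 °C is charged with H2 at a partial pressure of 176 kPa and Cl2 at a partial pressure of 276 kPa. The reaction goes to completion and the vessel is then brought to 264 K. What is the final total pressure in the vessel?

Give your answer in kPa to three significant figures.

With V and T fixed, P_i ∝ n_i, so the mole ratios apply directly to partial pressures at 123 °C.
P(Cl2) required for 176 kPa of H2 = (1/1) × 176 = 176.0 kPa; available 276 kPa, so H2 is limiting.
P(Cl2) remaining = 276 − (1/1) × 176 = 100.0 kPa
P(gaseous products) = (2)/1 × 176 = 352.0 kPa
P_total at 123 °C = 100.0 + 352.0 = 452.0 kPa
Scaling to 264 K: P = 452.0 × 264/396.15 = 301.2 kPa

301 kPa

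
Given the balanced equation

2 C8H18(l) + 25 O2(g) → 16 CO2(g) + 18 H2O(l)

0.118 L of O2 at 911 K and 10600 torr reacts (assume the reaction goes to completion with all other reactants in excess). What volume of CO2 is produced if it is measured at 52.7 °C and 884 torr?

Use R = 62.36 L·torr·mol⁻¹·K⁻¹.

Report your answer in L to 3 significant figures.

0.324 L

n(O2) = PV/RT = (10600 × 0.118) / (62.36 × 911) = 0.02202 mol
n(CO2) = (16/25) × 0.02202 = 0.01409 mol
V = nRT/P = 0.01409 × 62.36 × 325.85 / 884 = 0.3239 L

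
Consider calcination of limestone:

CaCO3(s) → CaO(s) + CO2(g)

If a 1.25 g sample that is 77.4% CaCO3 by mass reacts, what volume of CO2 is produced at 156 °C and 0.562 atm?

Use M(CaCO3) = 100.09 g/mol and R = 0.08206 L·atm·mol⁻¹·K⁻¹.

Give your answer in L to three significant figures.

mass of CaCO3 = 1.25 × 77.4/100 = 0.9675 g
n(CaCO3) = 0.9675 / 100.09 = 0.009666 mol
n(CO2) = (1/1) × 0.009666 = 0.009666 mol
V = nRT/P = 0.009666 × 0.08206 × 429.15 / 0.562 = 0.6057 L

0.606 L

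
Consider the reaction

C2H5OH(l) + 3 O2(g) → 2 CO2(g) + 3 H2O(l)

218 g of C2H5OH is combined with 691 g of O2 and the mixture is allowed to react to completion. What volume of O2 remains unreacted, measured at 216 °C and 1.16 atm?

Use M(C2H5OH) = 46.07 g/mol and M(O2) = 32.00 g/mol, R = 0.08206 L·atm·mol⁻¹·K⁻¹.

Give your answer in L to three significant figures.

n(C2H5OH) = 218 / 46.07 = 4.732 mol
n(O2) = 691 / 32.00 = 21.59 mol
For 4.732 mol C2H5OH, stoichiometry requires (3/1) × 4.732 = 14.20 mol O2; 21.59 mol is available, so C2H5OH is limiting.
n(O2) consumed = (3/1) × 4.732 = 14.20 mol; remaining = 21.59 − 14.20 = 7.390 mol
V(O2) = nRT/P = 7.390 × 0.08206 × 489.15 / 1.16 = 255.7 L

256 L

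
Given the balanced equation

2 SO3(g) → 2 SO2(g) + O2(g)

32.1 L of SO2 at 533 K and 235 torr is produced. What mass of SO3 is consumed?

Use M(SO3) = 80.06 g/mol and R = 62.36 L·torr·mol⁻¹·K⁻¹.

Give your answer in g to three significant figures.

n(SO2) = PV/RT = (235 × 32.1) / (62.36 × 533) = 0.2270 mol
n(SO3) = (2/2) × 0.2270 = 0.2270 mol
m(SO3) = 0.2270 × 80.06 = 18.17 g

18.2 g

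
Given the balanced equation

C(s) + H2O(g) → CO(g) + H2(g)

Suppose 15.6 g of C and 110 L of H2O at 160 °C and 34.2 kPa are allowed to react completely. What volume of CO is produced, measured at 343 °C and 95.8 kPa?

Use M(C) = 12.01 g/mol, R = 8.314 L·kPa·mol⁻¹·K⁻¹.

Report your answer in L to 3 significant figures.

n(C) = 15.6 / 12.01 = 1.299 mol
n(H2O) = PV/RT = (34.2 × 110) / (8.314 × 433.15) = 1.045 mol
For 1.299 mol C, stoichiometry requires (1/1) × 1.299 = 1.299 mol H2O; 1.045 mol is available, so H2O is limiting.
n(CO) = (1/1) × 1.045 = 1.045 mol
V(CO) = nRT/P = 1.045 × 8.314 × 616.15 / 95.8 = 55.88 L

55.9 L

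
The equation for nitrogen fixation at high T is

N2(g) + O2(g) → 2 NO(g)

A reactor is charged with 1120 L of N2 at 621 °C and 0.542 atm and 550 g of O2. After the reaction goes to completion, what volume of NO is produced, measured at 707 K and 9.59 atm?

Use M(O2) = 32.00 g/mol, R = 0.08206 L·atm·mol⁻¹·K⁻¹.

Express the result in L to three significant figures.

100 L

n(N2) = PV/RT = (0.542 × 1120) / (0.08206 × 894.15) = 8.273 mol
n(O2) = 550 / 32.00 = 17.19 mol
For 8.273 mol N2, stoichiometry requires (1/1) × 8.273 = 8.273 mol O2; 17.19 mol is available, so N2 is limiting.
n(NO) = (2/1) × 8.273 = 16.55 mol
V(NO) = nRT/P = 16.55 × 0.08206 × 707 / 9.59 = 100.1 L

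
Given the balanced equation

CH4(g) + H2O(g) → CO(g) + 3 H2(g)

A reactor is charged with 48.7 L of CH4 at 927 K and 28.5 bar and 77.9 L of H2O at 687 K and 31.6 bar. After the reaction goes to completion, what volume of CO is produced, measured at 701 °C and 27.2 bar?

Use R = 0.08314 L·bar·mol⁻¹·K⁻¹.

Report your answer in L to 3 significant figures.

n(CH4) = PV/RT = (28.5 × 48.7) / (0.08314 × 927) = 18.01 mol
n(H2O) = PV/RT = (31.6 × 77.9) / (0.08314 × 687) = 43.10 mol
For 18.01 mol CH4, stoichiometry requires (1/1) × 18.01 = 18.01 mol H2O; 43.10 mol is available, so CH4 is limiting.
n(CO) = (1/1) × 18.01 = 18.01 mol
V(CO) = nRT/P = 18.01 × 0.08314 × 974.15 / 27.2 = 53.63 L

53.6 L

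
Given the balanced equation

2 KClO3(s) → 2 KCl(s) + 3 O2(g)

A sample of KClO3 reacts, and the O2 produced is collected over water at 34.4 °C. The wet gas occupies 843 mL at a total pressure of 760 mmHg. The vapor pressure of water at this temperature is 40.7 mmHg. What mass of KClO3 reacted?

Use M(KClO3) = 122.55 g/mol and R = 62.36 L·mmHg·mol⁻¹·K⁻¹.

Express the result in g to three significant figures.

2.58 g

P(O2) = 760 − 40.7 = 719.3 mmHg
n(O2) = PV/RT = (719.3 × 0.8430) / (62.36 × 307.55) = 0.03162 mol
n(KClO3) = (2/3) × 0.03162 = 0.02108 mol
m(KClO3) = 0.02108 × 122.55 = 2.583 g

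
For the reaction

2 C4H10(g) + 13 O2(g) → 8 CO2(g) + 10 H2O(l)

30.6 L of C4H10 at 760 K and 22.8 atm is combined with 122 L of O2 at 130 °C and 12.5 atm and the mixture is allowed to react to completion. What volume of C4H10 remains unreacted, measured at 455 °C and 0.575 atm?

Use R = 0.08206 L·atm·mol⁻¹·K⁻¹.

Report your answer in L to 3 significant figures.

426 L

n(C4H10) = PV/RT = (22.8 × 30.6) / (0.08206 × 760) = 11.19 mol
n(O2) = PV/RT = (12.5 × 122) / (0.08206 × 403.15) = 46.10 mol
For 11.19 mol C4H10, stoichiometry requires (13/2) × 11.19 = 72.73 mol O2; 46.10 mol is available, so O2 is limiting.
n(C4H10) consumed = (2/13) × 46.10 = 7.092 mol; remaining = 11.19 − 7.092 = 4.098 mol
V(C4H10) = nRT/P = 4.098 × 0.08206 × 728.15 / 0.575 = 425.8 L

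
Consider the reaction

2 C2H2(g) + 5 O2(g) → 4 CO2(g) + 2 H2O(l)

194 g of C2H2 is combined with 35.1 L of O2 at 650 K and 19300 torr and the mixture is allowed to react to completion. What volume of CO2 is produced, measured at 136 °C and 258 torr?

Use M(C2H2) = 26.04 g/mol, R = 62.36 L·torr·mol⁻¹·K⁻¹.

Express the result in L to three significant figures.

n(C2H2) = 194 / 26.04 = 7.450 mol
n(O2) = PV/RT = (19300 × 35.1) / (62.36 × 650) = 16.71 mol
For 7.450 mol C2H2, stoichiometry requires (5/2) × 7.450 = 18.62 mol O2; 16.71 mol is available, so O2 is limiting.
n(CO2) = (4/5) × 16.71 = 13.37 mol
V(CO2) = nRT/P = 13.37 × 62.36 × 409.15 / 258 = 1322 L

1320 L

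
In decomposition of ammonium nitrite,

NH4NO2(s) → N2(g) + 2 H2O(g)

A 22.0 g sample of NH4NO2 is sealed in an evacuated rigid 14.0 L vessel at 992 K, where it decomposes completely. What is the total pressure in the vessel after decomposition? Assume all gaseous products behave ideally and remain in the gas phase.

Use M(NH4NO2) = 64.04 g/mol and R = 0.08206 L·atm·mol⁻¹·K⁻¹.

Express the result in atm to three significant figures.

n(NH4NO2) = 22.0 / 64.04 = 0.3435 mol
n(gas produced) = (3/1) × 0.3435 = 1.030 mol
P = nRT/V = 1.030 × 0.08206 × 992 / 14.0 = 5.989 atm

5.99 atm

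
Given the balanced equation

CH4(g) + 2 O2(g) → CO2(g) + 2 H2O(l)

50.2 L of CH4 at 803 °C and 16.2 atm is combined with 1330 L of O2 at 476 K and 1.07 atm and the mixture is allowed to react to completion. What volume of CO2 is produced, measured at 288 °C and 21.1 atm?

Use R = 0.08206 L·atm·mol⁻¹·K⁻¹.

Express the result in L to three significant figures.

20.1 L

n(CH4) = PV/RT = (16.2 × 50.2) / (0.08206 × 1076.15) = 9.209 mol
n(O2) = PV/RT = (1.07 × 1330) / (0.08206 × 476) = 36.43 mol
For 9.209 mol CH4, stoichiometry requires (2/1) × 9.209 = 18.42 mol O2; 36.43 mol is available, so CH4 is limiting.
n(CO2) = (1/1) × 9.209 = 9.209 mol
V(CO2) = nRT/P = 9.209 × 0.08206 × 561.15 / 21.1 = 20.10 L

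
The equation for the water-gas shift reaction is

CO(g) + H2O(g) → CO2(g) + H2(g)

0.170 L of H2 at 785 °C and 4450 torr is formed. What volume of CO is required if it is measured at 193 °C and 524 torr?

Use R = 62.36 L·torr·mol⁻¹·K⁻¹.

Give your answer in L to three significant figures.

n(H2) = PV/RT = (4450 × 0.170) / (62.36 × 1058.15) = 0.01146 mol
n(CO) = (1/1) × 0.01146 = 0.01146 mol
V = nRT/P = 0.01146 × 62.36 × 466.15 / 524 = 0.6357 L

0.636 L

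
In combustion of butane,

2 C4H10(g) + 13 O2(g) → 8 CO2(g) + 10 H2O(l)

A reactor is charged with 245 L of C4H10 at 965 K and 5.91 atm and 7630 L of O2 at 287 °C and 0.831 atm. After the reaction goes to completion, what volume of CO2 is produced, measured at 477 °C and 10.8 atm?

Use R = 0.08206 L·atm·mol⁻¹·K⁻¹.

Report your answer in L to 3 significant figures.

n(C4H10) = PV/RT = (5.91 × 245) / (0.08206 × 965) = 18.28 mol
n(O2) = PV/RT = (0.831 × 7630) / (0.08206 × 560.15) = 137.9 mol
For 18.28 mol C4H10, stoichiometry requires (13/2) × 18.28 = 118.8 mol O2; 137.9 mol is available, so C4H10 is limiting.
n(CO2) = (8/2) × 18.28 = 73.12 mol
V(CO2) = nRT/P = 73.12 × 0.08206 × 750.15 / 10.8 = 416.8 L

417 L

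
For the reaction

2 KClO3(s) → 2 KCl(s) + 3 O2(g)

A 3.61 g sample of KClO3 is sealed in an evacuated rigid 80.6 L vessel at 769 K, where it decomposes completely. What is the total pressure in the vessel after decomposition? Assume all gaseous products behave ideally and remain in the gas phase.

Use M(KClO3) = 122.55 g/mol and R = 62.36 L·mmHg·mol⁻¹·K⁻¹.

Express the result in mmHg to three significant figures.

26.3 mmHg

n(KClO3) = 3.61 / 122.55 = 0.02946 mol
n(gas produced) = (3/2) × 0.02946 = 0.04419 mol
P = nRT/V = 0.04419 × 62.36 × 769 / 80.6 = 26.29 mmHg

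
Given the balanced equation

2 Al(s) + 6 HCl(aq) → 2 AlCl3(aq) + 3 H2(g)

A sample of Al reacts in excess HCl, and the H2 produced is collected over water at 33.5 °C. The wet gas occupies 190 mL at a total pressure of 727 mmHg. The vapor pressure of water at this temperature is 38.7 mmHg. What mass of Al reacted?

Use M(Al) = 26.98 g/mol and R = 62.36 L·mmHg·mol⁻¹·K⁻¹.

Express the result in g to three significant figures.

P(H2) = 727 − 38.7 = 688.3 mmHg
n(H2) = PV/RT = (688.3 × 0.1900) / (62.36 × 306.65) = 0.006839 mol
n(Al) = (2/3) × 0.006839 = 0.004559 mol
m(Al) = 0.004559 × 26.98 = 0.1230 g

0.123 g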